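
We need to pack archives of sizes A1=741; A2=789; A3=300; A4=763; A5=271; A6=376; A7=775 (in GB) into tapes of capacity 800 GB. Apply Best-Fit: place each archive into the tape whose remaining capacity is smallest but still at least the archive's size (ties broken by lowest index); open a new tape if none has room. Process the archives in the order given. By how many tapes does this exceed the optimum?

Best-Fit: [741] [789] [300,271] [763] [376] [775] → 6 tapes.
Total size 4015 GB; any packing needs at least ⌈4015/800⌉ = 6 tapes.
So 6 is already optimal.

0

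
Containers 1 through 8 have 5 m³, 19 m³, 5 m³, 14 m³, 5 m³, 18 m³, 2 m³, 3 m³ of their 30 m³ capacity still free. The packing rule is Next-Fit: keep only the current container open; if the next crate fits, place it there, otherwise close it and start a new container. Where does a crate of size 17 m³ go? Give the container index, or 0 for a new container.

Next-Fit only looks at container 8, which has 3 m³ free.
17 m³ does not fit, so a new container is opened.

0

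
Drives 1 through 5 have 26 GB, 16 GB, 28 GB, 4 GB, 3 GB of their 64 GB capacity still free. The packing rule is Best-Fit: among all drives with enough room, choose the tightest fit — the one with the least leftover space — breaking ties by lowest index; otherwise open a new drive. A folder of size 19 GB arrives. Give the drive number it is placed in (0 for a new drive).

Drives with room: drive 1 (26 GB), drive 3 (28 GB).
Tightest fit is drive 1 with 26 GB free.

1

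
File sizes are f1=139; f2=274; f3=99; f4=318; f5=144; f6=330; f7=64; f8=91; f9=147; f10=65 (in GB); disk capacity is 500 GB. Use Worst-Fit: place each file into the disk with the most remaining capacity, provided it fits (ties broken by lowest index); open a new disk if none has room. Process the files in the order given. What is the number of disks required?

disk 1: place f1 (139 GB), 361 GB left
disk 1: place f2 (274 GB), 87 GB left
disk 2: place f3 (99 GB), 401 GB left
disk 2: place f4 (318 GB), 83 GB left
disk 3: place f5 (144 GB), 356 GB left
disk 3: place f6 (330 GB), 26 GB left
disk 1: place f7 (64 GB), 23 GB left
disk 4: place f8 (91 GB), 409 GB left
disk 4: place f9 (147 GB), 262 GB left
disk 4: place f10 (65 GB), 197 GB left
Final disks: [139,274,64] [99,318] [144,330] [91,147,65].

4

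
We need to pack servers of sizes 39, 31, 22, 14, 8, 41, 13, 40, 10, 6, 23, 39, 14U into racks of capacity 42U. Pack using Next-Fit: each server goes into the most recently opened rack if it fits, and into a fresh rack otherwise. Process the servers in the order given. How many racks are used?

10 racks

Put 39U in rack 1; 3U remain.
Put 31U in rack 2; 11U remain.
Put 22U in rack 3; 20U remain.
Put 14U in rack 3; 6U remain.
Put 8U in rack 4; 34U remain.
Put 41U in rack 5; 1U remain.
Put 13U in rack 6; 29U remain.
Put 40U in rack 7; 2U remain.
Put 10U in rack 8; 32U remain.
Put 6U in rack 8; 26U remain.
Put 23U in rack 8; 3U remain.
Put 39U in rack 9; 3U remain.
Put 14U in rack 10; 28U remain.
Final racks: [39] [31] [22,14] [8] [41] [13] [40] [10,6,23] [39] [14].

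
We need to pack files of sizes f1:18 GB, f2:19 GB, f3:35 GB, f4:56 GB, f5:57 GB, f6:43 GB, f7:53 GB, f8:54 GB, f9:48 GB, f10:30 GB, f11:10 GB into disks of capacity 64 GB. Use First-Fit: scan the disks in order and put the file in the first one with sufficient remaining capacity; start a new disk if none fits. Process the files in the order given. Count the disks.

Put f1 (18 GB) in disk 1; 46 GB remain.
Put f2 (19 GB) in disk 1; 27 GB remain.
Put f3 (35 GB) in disk 2; 29 GB remain.
Put f4 (56 GB) in disk 3; 8 GB remain.
Put f5 (57 GB) in disk 4; 7 GB remain.
Put f6 (43 GB) in disk 5; 21 GB remain.
Put f7 (53 GB) in disk 6; 11 GB remain.
Put f8 (54 GB) in disk 7; 10 GB remain.
Put f9 (48 GB) in disk 8; 16 GB remain.
Put f10 (30 GB) in disk 9; 34 GB remain.
Put f11 (10 GB) in disk 1; 17 GB remain.
Final disks: [18,19,10] [35] [56] [57] [43] [53] [54] [48] [30].

9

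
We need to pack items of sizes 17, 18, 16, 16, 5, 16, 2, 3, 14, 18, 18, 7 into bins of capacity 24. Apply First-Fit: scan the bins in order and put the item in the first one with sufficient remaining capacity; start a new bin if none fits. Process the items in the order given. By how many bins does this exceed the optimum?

0

First-Fit: [17,5,2] [18,3] [16,7] [16] [16] [14] [18] [18] → 8 bins.
8 items exceed 12 (half the capacity), and no two of those can share a bin, so at least 8 bins are needed.
So 8 is already optimal.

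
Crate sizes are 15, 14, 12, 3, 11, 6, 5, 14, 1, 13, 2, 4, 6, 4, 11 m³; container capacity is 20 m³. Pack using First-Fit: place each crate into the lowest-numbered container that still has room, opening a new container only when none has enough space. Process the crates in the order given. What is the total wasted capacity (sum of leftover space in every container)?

19

15 m³ → container 1 (remaining 5 m³)
14 m³ → container 2 (remaining 6 m³)
12 m³ → container 3 (remaining 8 m³)
3 m³ → container 1 (remaining 2 m³)
11 m³ → container 4 (remaining 9 m³)
6 m³ → container 2 (remaining 0 m³)
5 m³ → container 3 (remaining 3 m³)
14 m³ → container 5 (remaining 6 m³)
1 m³ → container 1 (remaining 1 m³)
13 m³ → container 6 (remaining 7 m³)
2 m³ → container 3 (remaining 1 m³)
4 m³ → container 4 (remaining 5 m³)
6 m³ → container 5 (remaining 0 m³)
4 m³ → container 4 (remaining 1 m³)
11 m³ → container 7 (remaining 9 m³)
7 containers × 20 m³ = 140 m³; used 121 m³; unused 19 m³.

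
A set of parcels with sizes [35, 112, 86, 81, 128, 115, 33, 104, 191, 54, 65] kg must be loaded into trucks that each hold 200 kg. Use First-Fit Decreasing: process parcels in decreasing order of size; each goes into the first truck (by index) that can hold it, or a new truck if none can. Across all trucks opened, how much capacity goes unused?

Sorted descending: 191, 128, 115, 112, 104, 86, 81, 65, 54, 35, 33.
Put 191 kg in truck 1; 9 kg remain.
Put 128 kg in truck 2; 72 kg remain.
Put 115 kg in truck 3; 85 kg remain.
Put 112 kg in truck 4; 88 kg remain.
Put 104 kg in truck 5; 96 kg remain.
Put 86 kg in truck 4; 2 kg remain.
Put 81 kg in truck 3; 4 kg remain.
Put 65 kg in truck 2; 7 kg remain.
Put 54 kg in truck 5; 42 kg remain.
Put 35 kg in truck 5; 7 kg remain.
Put 33 kg in truck 6; 167 kg remain.
6 trucks × 200 kg = 1200 kg; used 1004 kg; unused 196 kg.

196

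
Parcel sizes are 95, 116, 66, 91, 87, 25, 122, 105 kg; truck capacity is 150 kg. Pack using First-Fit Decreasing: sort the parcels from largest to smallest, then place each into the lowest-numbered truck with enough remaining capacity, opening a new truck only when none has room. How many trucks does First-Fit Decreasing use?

7

Sorted descending: 122, 116, 105, 95, 91, 87, 66, 25.
Put 122 kg in truck 1; 28 kg remain.
Put 116 kg in truck 2; 34 kg remain.
Put 105 kg in truck 3; 45 kg remain.
Put 95 kg in truck 4; 55 kg remain.
Put 91 kg in truck 5; 59 kg remain.
Put 87 kg in truck 6; 63 kg remain.
Put 66 kg in truck 7; 84 kg remain.
Put 25 kg in truck 1; 3 kg remain.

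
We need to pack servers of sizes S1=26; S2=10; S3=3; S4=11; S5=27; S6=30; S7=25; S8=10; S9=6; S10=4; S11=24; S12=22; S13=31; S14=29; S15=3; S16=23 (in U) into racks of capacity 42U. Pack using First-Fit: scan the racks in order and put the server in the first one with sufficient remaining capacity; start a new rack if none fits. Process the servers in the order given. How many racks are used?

9

S1 (26U) → rack 1 (remaining 16U)
S2 (10U) → rack 1 (remaining 6U)
S3 (3U) → rack 1 (remaining 3U)
S4 (11U) → rack 2 (remaining 31U)
S5 (27U) → rack 2 (remaining 4U)
S6 (30U) → rack 3 (remaining 12U)
S7 (25U) → rack 4 (remaining 17U)
S8 (10U) → rack 3 (remaining 2U)
S9 (6U) → rack 4 (remaining 11U)
S10 (4U) → rack 2 (remaining 0U)
S11 (24U) → rack 5 (remaining 18U)
S12 (22U) → rack 6 (remaining 20U)
S13 (31U) → rack 7 (remaining 11U)
S14 (29U) → rack 8 (remaining 13U)
S15 (3U) → rack 1 (remaining 0U)
S16 (23U) → rack 9 (remaining 19U)
Final racks: [26,10,3,3] [11,27,4] [30,10] [25,6] [24] [22] [31] [29] [23].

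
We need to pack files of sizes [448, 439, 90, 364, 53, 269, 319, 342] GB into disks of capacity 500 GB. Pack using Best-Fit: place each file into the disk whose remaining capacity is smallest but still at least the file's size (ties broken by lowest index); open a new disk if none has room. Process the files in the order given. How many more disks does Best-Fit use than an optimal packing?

Best-Fit: [448] [439,53] [90,364] [269] [319] [342] → 6 disks.
6 files exceed 250 GB (half the capacity), and no two of those can share a disk, so at least 6 disks are needed.
So 6 is already optimal.

0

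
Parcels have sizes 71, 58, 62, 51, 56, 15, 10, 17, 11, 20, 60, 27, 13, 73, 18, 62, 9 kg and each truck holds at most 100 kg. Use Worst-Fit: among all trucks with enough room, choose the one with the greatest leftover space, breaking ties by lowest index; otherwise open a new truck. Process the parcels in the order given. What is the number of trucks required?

8 trucks

truck 1: place 71 kg, 29 kg left
truck 2: place 58 kg, 42 kg left
truck 3: place 62 kg, 38 kg left
truck 4: place 51 kg, 49 kg left
truck 5: place 56 kg, 44 kg left
truck 4: place 15 kg, 34 kg left
truck 5: place 10 kg, 34 kg left
truck 2: place 17 kg, 25 kg left
truck 3: place 11 kg, 27 kg left
truck 4: place 20 kg, 14 kg left
truck 6: place 60 kg, 40 kg left
truck 6: place 27 kg, 13 kg left
truck 5: place 13 kg, 21 kg left
truck 7: place 73 kg, 27 kg left
truck 1: place 18 kg, 11 kg left
truck 8: place 62 kg, 38 kg left
truck 8: place 9 kg, 29 kg left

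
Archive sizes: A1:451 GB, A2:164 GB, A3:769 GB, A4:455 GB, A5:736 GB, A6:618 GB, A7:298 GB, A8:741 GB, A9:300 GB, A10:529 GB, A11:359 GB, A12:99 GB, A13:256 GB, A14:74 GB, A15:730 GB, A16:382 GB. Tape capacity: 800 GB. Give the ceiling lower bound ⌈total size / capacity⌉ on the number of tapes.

9 tapes

Total size = 451 + 164 + 769 + 455 + 736 + 618 + 298 + 741 + 300 + 529 + 359 + 99 + 256 + 74 + 730 + 382 = 6961 GB.
⌈6961 / 800⌉ = 9.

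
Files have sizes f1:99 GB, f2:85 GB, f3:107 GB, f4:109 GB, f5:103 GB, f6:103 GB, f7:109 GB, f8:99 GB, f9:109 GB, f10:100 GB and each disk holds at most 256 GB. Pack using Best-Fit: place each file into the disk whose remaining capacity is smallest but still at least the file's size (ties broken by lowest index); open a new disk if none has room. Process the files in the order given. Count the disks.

5 disks

f1 (99 GB) → disk 1 (remaining 157 GB)
f2 (85 GB) → disk 1 (remaining 72 GB)
f3 (107 GB) → disk 2 (remaining 149 GB)
f4 (109 GB) → disk 2 (remaining 40 GB)
f5 (103 GB) → disk 3 (remaining 153 GB)
f6 (103 GB) → disk 3 (remaining 50 GB)
f7 (109 GB) → disk 4 (remaining 147 GB)
f8 (99 GB) → disk 4 (remaining 48 GB)
f9 (109 GB) → disk 5 (remaining 147 GB)
f10 (100 GB) → disk 5 (remaining 47 GB)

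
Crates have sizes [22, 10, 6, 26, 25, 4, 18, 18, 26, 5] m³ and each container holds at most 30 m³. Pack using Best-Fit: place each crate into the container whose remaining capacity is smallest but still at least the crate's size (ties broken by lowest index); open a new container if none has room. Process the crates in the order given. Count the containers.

22 m³ → container 1 (remaining 8 m³)
10 m³ → container 2 (remaining 20 m³)
6 m³ → container 1 (remaining 2 m³)
26 m³ → container 3 (remaining 4 m³)
25 m³ → container 4 (remaining 5 m³)
4 m³ → container 3 (remaining 0 m³)
18 m³ → container 2 (remaining 2 m³)
18 m³ → container 5 (remaining 12 m³)
26 m³ → container 6 (remaining 4 m³)
5 m³ → container 4 (remaining 0 m³)
Final containers: [22,6] [10,18] [26,4] [25,5] [18] [26].

6 containers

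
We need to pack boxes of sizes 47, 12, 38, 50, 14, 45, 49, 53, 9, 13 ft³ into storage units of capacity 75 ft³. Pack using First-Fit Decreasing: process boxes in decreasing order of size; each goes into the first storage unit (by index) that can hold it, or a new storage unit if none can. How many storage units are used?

6 storage units

Sorted descending: 53, 50, 49, 47, 45, 38, 14, 13, 12, 9.
53 ft³ → storage unit 1 (remaining 22 ft³)
50 ft³ → storage unit 2 (remaining 25 ft³)
49 ft³ → storage unit 3 (remaining 26 ft³)
47 ft³ → storage unit 4 (remaining 28 ft³)
45 ft³ → storage unit 5 (remaining 30 ft³)
38 ft³ → storage unit 6 (remaining 37 ft³)
14 ft³ → storage unit 1 (remaining 8 ft³)
13 ft³ → storage unit 2 (remaining 12 ft³)
12 ft³ → storage unit 2 (remaining 0 ft³)
9 ft³ → storage unit 3 (remaining 17 ft³)
Final storage units: [53,14] [50,13,12] [49,9] [47] [45] [38].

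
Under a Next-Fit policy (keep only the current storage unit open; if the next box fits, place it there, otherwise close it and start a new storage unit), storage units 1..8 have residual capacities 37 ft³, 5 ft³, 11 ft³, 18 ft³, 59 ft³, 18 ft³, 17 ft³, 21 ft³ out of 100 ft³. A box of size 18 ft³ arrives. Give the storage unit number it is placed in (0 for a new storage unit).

8

Next-Fit only looks at storage unit 8, which has 21 ft³ free.
18 ft³ fits there.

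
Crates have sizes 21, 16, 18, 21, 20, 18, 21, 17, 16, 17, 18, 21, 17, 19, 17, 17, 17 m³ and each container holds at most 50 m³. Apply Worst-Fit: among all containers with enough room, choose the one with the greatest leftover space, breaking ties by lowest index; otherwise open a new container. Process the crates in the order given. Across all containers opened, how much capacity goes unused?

89

container 1: place 21 m³, 29 m³ left
container 1: place 16 m³, 13 m³ left
container 2: place 18 m³, 32 m³ left
container 2: place 21 m³, 11 m³ left
container 3: place 20 m³, 30 m³ left
container 3: place 18 m³, 12 m³ left
container 4: place 21 m³, 29 m³ left
container 4: place 17 m³, 12 m³ left
container 5: place 16 m³, 34 m³ left
container 5: place 17 m³, 17 m³ left
container 6: place 18 m³, 32 m³ left
container 6: place 21 m³, 11 m³ left
container 5: place 17 m³, 0 m³ left
container 7: place 19 m³, 31 m³ left
container 7: place 17 m³, 14 m³ left
container 8: place 17 m³, 33 m³ left
container 8: place 17 m³, 16 m³ left
8 containers × 50 m³ = 400 m³; used 311 m³; unused 89 m³.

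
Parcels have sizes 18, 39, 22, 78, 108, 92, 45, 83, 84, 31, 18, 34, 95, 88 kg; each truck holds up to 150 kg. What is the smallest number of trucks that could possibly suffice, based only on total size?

Total size = 18 + 39 + 22 + 78 + 108 + 92 + 45 + 83 + 84 + 31 + 18 + 34 + 95 + 88 = 835 kg.
⌈835 / 150⌉ = 6.

6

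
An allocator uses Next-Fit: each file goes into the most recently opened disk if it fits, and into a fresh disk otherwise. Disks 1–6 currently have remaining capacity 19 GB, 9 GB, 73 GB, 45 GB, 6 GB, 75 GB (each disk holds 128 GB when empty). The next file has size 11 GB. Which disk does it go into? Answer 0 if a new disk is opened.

6

Next-Fit only looks at disk 6, which has 75 GB free.
11 GB fits there.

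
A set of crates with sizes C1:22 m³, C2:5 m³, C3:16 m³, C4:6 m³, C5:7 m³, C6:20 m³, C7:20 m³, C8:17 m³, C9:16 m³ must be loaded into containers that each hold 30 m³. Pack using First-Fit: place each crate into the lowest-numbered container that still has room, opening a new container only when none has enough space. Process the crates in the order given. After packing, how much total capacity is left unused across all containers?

Put C1 (22 m³) in container 1; 8 m³ remain.
Put C2 (5 m³) in container 1; 3 m³ remain.
Put C3 (16 m³) in container 2; 14 m³ remain.
Put C4 (6 m³) in container 2; 8 m³ remain.
Put C5 (7 m³) in container 2; 1 m³ remain.
Put C6 (20 m³) in container 3; 10 m³ remain.
Put C7 (20 m³) in container 4; 10 m³ remain.
Put C8 (17 m³) in container 5; 13 m³ remain.
Put C9 (16 m³) in container 6; 14 m³ remain.
6 containers × 30 m³ = 180 m³; used 129 m³; unused 51 m³.

51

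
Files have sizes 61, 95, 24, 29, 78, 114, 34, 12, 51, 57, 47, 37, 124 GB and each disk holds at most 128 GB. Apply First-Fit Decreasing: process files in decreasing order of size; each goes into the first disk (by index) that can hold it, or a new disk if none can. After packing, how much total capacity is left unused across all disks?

Sorted descending: 124, 114, 95, 78, 61, 57, 51, 47, 37, 34, 29, 24, 12.
Put 124 GB in disk 1; 4 GB remain.
Put 114 GB in disk 2; 14 GB remain.
Put 95 GB in disk 3; 33 GB remain.
Put 78 GB in disk 4; 50 GB remain.
Put 61 GB in disk 5; 67 GB remain.
Put 57 GB in disk 5; 10 GB remain.
Put 51 GB in disk 6; 77 GB remain.
Put 47 GB in disk 4; 3 GB remain.
Put 37 GB in disk 6; 40 GB remain.
Put 34 GB in disk 6; 6 GB remain.
Put 29 GB in disk 3; 4 GB remain.
Put 24 GB in disk 7; 104 GB remain.
Put 12 GB in disk 2; 2 GB remain.
7 disks × 128 GB = 896 GB; used 763 GB; unused 133 GB.

133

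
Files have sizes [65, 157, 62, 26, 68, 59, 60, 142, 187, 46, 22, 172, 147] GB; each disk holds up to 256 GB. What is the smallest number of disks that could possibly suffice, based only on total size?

Total size = 65 + 157 + 62 + 26 + 68 + 59 + 60 + 142 + 187 + 46 + 22 + 172 + 147 = 1213 GB.
⌈1213 / 256⌉ = 5.

5 disks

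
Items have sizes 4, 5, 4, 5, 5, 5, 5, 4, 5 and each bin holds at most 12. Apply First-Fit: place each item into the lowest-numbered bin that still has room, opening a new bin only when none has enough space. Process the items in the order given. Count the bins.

5

Put 4 in bin 1; 8 remain.
Put 5 in bin 1; 3 remain.
Put 4 in bin 2; 8 remain.
Put 5 in bin 2; 3 remain.
Put 5 in bin 3; 7 remain.
Put 5 in bin 3; 2 remain.
Put 5 in bin 4; 7 remain.
Put 4 in bin 4; 3 remain.
Put 5 in bin 5; 7 remain.
Final bins: [4,5] [4,5] [5,5] [5,4] [5].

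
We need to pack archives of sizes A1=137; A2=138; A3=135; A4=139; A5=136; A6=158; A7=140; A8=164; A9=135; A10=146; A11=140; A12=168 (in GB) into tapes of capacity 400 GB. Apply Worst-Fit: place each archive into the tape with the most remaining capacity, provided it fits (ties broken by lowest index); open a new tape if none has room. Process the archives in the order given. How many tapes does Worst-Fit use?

A1 (137 GB) → tape 1 (remaining 263 GB)
A2 (138 GB) → tape 1 (remaining 125 GB)
A3 (135 GB) → tape 2 (remaining 265 GB)
A4 (139 GB) → tape 2 (remaining 126 GB)
A5 (136 GB) → tape 3 (remaining 264 GB)
A6 (158 GB) → tape 3 (remaining 106 GB)
A7 (140 GB) → tape 4 (remaining 260 GB)
A8 (164 GB) → tape 4 (remaining 96 GB)
A9 (135 GB) → tape 5 (remaining 265 GB)
A10 (146 GB) → tape 5 (remaining 119 GB)
A11 (140 GB) → tape 6 (remaining 260 GB)
A12 (168 GB) → tape 6 (remaining 92 GB)
Final tapes: [137,138] [135,139] [136,158] [140,164] [135,146] [140,168].

6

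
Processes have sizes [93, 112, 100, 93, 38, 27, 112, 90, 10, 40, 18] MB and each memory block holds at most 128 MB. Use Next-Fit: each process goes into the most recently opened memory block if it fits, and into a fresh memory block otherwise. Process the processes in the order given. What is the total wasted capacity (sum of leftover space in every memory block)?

memory block 1: place 93 MB, 35 MB left
memory block 2: place 112 MB, 16 MB left
memory block 3: place 100 MB, 28 MB left
memory block 4: place 93 MB, 35 MB left
memory block 5: place 38 MB, 90 MB left
memory block 5: place 27 MB, 63 MB left
memory block 6: place 112 MB, 16 MB left
memory block 7: place 90 MB, 38 MB left
memory block 7: place 10 MB, 28 MB left
memory block 8: place 40 MB, 88 MB left
memory block 8: place 18 MB, 70 MB left
8 memory blocks × 128 MB = 1024 MB; used 733 MB; unused 291 MB.

291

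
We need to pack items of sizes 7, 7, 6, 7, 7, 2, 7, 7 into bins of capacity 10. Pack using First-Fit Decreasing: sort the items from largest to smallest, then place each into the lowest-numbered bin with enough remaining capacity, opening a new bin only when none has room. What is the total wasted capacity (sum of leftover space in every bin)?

20

Sorted descending: 7, 7, 7, 7, 7, 7, 6, 2.
bin 1: place 7, 3 left
bin 2: place 7, 3 left
bin 3: place 7, 3 left
bin 4: place 7, 3 left
bin 5: place 7, 3 left
bin 6: place 7, 3 left
bin 7: place 6, 4 left
bin 1: place 2, 1 left
7 bins × 10 = 70; used 50; unused 20.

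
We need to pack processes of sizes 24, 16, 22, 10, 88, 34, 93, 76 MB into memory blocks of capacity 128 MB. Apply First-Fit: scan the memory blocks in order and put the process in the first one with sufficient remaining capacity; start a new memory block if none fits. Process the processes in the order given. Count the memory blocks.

4 memory blocks

24 MB → memory block 1 (remaining 104 MB)
16 MB → memory block 1 (remaining 88 MB)
22 MB → memory block 1 (remaining 66 MB)
10 MB → memory block 1 (remaining 56 MB)
88 MB → memory block 2 (remaining 40 MB)
34 MB → memory block 1 (remaining 22 MB)
93 MB → memory block 3 (remaining 35 MB)
76 MB → memory block 4 (remaining 52 MB)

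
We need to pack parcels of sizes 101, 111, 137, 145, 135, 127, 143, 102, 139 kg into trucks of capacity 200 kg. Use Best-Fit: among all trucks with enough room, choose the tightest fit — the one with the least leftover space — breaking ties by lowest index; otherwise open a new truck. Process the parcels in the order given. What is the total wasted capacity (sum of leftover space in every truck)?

660

truck 1: place 101 kg, 99 kg left
truck 2: place 111 kg, 89 kg left
truck 3: place 137 kg, 63 kg left
truck 4: place 145 kg, 55 kg left
truck 5: place 135 kg, 65 kg left
truck 6: place 127 kg, 73 kg left
truck 7: place 143 kg, 57 kg left
truck 8: place 102 kg, 98 kg left
truck 9: place 139 kg, 61 kg left
9 trucks × 200 kg = 1800 kg; used 1140 kg; unused 660 kg.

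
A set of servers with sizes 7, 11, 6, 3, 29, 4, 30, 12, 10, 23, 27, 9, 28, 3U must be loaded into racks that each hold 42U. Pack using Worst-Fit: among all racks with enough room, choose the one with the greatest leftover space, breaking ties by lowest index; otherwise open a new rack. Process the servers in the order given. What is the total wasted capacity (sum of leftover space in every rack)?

50

Put 7U in rack 1; 35U remain.
Put 11U in rack 1; 24U remain.
Put 6U in rack 1; 18U remain.
Put 3U in rack 1; 15U remain.
Put 29U in rack 2; 13U remain.
Put 4U in rack 1; 11U remain.
Put 30U in rack 3; 12U remain.
Put 12U in rack 2; 1U remain.
Put 10U in rack 3; 2U remain.
Put 23U in rack 4; 19U remain.
Put 27U in rack 5; 15U remain.
Put 9U in rack 4; 10U remain.
Put 28U in rack 6; 14U remain.
Put 3U in rack 5; 12U remain.
6 racks × 42U = 252U; used 202U; unused 50U.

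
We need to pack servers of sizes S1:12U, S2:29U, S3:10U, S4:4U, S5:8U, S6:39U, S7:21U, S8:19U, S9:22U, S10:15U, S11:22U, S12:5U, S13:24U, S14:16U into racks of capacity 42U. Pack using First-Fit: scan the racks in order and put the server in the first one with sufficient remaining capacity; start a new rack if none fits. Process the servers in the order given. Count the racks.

7

rack 1: place S1 (12U), 30U left
rack 1: place S2 (29U), 1U left
rack 2: place S3 (10U), 32U left
rack 2: place S4 (4U), 28U left
rack 2: place S5 (8U), 20U left
rack 3: place S6 (39U), 3U left
rack 4: place S7 (21U), 21U left
rack 2: place S8 (19U), 1U left
rack 5: place S9 (22U), 20U left
rack 4: place S10 (15U), 6U left
rack 6: place S11 (22U), 20U left
rack 4: place S12 (5U), 1U left
rack 7: place S13 (24U), 18U left
rack 5: place S14 (16U), 4U left
Final racks: [12,29] [10,4,8,19] [39] [21,15,5] [22,16] [22] [24].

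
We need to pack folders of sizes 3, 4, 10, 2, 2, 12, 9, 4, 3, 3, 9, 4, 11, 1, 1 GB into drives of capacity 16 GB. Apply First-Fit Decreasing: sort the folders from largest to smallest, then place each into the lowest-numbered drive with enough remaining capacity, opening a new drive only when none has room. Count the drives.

Sorted descending: 12, 11, 10, 9, 9, 4, 4, 4, 3, 3, 3, 2, 2, 1, 1.
12 GB → drive 1 (remaining 4 GB)
11 GB → drive 2 (remaining 5 GB)
10 GB → drive 3 (remaining 6 GB)
9 GB → drive 4 (remaining 7 GB)
9 GB → drive 5 (remaining 7 GB)
4 GB → drive 1 (remaining 0 GB)
4 GB → drive 2 (remaining 1 GB)
4 GB → drive 3 (remaining 2 GB)
3 GB → drive 4 (remaining 4 GB)
3 GB → drive 4 (remaining 1 GB)
3 GB → drive 5 (remaining 4 GB)
2 GB → drive 3 (remaining 0 GB)
2 GB → drive 5 (remaining 2 GB)
1 GB → drive 2 (remaining 0 GB)
1 GB → drive 4 (remaining 0 GB)
Final drives: [12,4] [11,4,1] [10,4,2] [9,3,3,1] [9,3,2].

5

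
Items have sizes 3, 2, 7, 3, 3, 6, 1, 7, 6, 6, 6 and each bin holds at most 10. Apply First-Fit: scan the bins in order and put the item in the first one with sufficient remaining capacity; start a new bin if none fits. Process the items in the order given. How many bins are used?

bin 1: place 3, 7 left
bin 1: place 2, 5 left
bin 2: place 7, 3 left
bin 1: place 3, 2 left
bin 2: place 3, 0 left
bin 3: place 6, 4 left
bin 1: place 1, 1 left
bin 4: place 7, 3 left
bin 5: place 6, 4 left
bin 6: place 6, 4 left
bin 7: place 6, 4 left
Final bins: [3,2,3,1] [7,3] [6] [7] [6] [6] [6].

7 bins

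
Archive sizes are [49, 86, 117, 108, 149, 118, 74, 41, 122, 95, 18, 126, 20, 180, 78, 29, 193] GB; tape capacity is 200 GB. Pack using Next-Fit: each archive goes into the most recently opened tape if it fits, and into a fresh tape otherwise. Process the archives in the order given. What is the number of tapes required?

Put 49 GB in tape 1; 151 GB remain.
Put 86 GB in tape 1; 65 GB remain.
Put 117 GB in tape 2; 83 GB remain.
Put 108 GB in tape 3; 92 GB remain.
Put 149 GB in tape 4; 51 GB remain.
Put 118 GB in tape 5; 82 GB remain.
Put 74 GB in tape 5; 8 GB remain.
Put 41 GB in tape 6; 159 GB remain.
Put 122 GB in tape 6; 37 GB remain.
Put 95 GB in tape 7; 105 GB remain.
Put 18 GB in tape 7; 87 GB remain.
Put 126 GB in tape 8; 74 GB remain.
Put 20 GB in tape 8; 54 GB remain.
Put 180 GB in tape 9; 20 GB remain.
Put 78 GB in tape 10; 122 GB remain.
Put 29 GB in tape 10; 93 GB remain.
Put 193 GB in tape 11; 7 GB remain.

11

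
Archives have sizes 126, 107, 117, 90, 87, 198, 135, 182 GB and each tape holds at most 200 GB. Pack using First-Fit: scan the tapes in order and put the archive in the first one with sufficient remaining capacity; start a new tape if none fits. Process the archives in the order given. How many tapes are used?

Put 126 GB in tape 1; 74 GB remain.
Put 107 GB in tape 2; 93 GB remain.
Put 117 GB in tape 3; 83 GB remain.
Put 90 GB in tape 2; 3 GB remain.
Put 87 GB in tape 4; 113 GB remain.
Put 198 GB in tape 5; 2 GB remain.
Put 135 GB in tape 6; 65 GB remain.
Put 182 GB in tape 7; 18 GB remain.
Final tapes: [126] [107,90] [117] [87] [198] [135] [182].

7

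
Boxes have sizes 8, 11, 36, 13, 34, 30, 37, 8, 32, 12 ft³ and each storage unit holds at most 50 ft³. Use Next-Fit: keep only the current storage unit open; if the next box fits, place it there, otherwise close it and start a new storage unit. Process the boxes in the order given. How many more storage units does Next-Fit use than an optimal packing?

Next-Fit: [8,11] [36,13] [34] [30] [37,8] [32,12] → 6 storage units.
Total size 221 ft³; any packing needs at least ⌈221/50⌉ = 5 storage units.
An optimal packing achieves that bound: [37,13] [36,12] [34,11] [32,8,8] [30] → 5 storage units.
Excess: 6 − 5 = 1.

1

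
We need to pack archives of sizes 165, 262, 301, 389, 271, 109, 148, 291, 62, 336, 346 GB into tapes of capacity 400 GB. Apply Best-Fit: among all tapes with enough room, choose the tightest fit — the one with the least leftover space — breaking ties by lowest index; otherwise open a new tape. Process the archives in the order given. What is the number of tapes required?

8 tapes

165 GB → tape 1 (remaining 235 GB)
262 GB → tape 2 (remaining 138 GB)
301 GB → tape 3 (remaining 99 GB)
389 GB → tape 4 (remaining 11 GB)
271 GB → tape 5 (remaining 129 GB)
109 GB → tape 5 (remaining 20 GB)
148 GB → tape 1 (remaining 87 GB)
291 GB → tape 6 (remaining 109 GB)
62 GB → tape 1 (remaining 25 GB)
336 GB → tape 7 (remaining 64 GB)
346 GB → tape 8 (remaining 54 GB)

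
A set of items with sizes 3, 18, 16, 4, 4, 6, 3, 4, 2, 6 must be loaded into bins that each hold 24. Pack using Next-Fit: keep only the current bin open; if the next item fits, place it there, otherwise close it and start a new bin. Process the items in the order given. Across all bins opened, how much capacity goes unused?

6

Put 3 in bin 1; 21 remain.
Put 18 in bin 1; 3 remain.
Put 16 in bin 2; 8 remain.
Put 4 in bin 2; 4 remain.
Put 4 in bin 2; 0 remain.
Put 6 in bin 3; 18 remain.
Put 3 in bin 3; 15 remain.
Put 4 in bin 3; 11 remain.
Put 2 in bin 3; 9 remain.
Put 6 in bin 3; 3 remain.
3 bins × 24 = 72; used 66; unused 6.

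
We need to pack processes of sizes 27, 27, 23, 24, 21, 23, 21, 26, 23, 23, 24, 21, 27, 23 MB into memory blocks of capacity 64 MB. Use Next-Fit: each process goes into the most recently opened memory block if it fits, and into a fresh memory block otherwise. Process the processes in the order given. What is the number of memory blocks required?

7 memory blocks

Put 27 MB in memory block 1; 37 MB remain.
Put 27 MB in memory block 1; 10 MB remain.
Put 23 MB in memory block 2; 41 MB remain.
Put 24 MB in memory block 2; 17 MB remain.
Put 21 MB in memory block 3; 43 MB remain.
Put 23 MB in memory block 3; 20 MB remain.
Put 21 MB in memory block 4; 43 MB remain.
Put 26 MB in memory block 4; 17 MB remain.
Put 23 MB in memory block 5; 41 MB remain.
Put 23 MB in memory block 5; 18 MB remain.
Put 24 MB in memory block 6; 40 MB remain.
Put 21 MB in memory block 6; 19 MB remain.
Put 27 MB in memory block 7; 37 MB remain.
Put 23 MB in memory block 7; 14 MB remain.
Final memory blocks: [27,27] [23,24] [21,23] [21,26] [23,23] [24,21] [27,23].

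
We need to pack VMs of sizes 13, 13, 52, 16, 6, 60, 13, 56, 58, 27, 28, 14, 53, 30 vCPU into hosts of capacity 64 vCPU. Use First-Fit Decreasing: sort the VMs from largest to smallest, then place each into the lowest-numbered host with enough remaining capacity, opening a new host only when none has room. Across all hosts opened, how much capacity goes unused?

73

Sorted descending: 60, 58, 56, 53, 52, 30, 28, 27, 16, 14, 13, 13, 13, 6.
host 1: place 60 vCPU, 4 vCPU left
host 2: place 58 vCPU, 6 vCPU left
host 3: place 56 vCPU, 8 vCPU left
host 4: place 53 vCPU, 11 vCPU left
host 5: place 52 vCPU, 12 vCPU left
host 6: place 30 vCPU, 34 vCPU left
host 6: place 28 vCPU, 6 vCPU left
host 7: place 27 vCPU, 37 vCPU left
host 7: place 16 vCPU, 21 vCPU left
host 7: place 14 vCPU, 7 vCPU left
host 8: place 13 vCPU, 51 vCPU left
host 8: place 13 vCPU, 38 vCPU left
host 8: place 13 vCPU, 25 vCPU left
host 2: place 6 vCPU, 0 vCPU left
8 hosts × 64 vCPU = 512 vCPU; used 439 vCPU; unused 73 vCPU.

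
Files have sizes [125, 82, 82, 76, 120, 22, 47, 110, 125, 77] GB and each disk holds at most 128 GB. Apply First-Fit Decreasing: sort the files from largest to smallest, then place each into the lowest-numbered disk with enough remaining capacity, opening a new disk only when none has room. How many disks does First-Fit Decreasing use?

Sorted descending: 125, 125, 120, 110, 82, 82, 77, 76, 47, 22.
disk 1: place 125 GB, 3 GB left
disk 2: place 125 GB, 3 GB left
disk 3: place 120 GB, 8 GB left
disk 4: place 110 GB, 18 GB left
disk 5: place 82 GB, 46 GB left
disk 6: place 82 GB, 46 GB left
disk 7: place 77 GB, 51 GB left
disk 8: place 76 GB, 52 GB left
disk 7: place 47 GB, 4 GB left
disk 5: place 22 GB, 24 GB left

8 disks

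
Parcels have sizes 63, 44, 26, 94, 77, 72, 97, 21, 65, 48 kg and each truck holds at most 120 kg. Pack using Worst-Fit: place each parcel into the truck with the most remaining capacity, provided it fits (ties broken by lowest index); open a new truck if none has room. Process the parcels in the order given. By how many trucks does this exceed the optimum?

0

Worst-Fit: [63,44] [26,94] [77] [72,21] [97] [65,48] → 6 trucks.
Total size 607 kg; any packing needs at least ⌈607/120⌉ = 6 trucks.
So 6 is already optimal.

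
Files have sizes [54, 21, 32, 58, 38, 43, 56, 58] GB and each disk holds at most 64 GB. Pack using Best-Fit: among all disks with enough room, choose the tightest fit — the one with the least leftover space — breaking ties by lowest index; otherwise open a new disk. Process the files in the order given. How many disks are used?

7

disk 1: place 54 GB, 10 GB left
disk 2: place 21 GB, 43 GB left
disk 2: place 32 GB, 11 GB left
disk 3: place 58 GB, 6 GB left
disk 4: place 38 GB, 26 GB left
disk 5: place 43 GB, 21 GB left
disk 6: place 56 GB, 8 GB left
disk 7: place 58 GB, 6 GB left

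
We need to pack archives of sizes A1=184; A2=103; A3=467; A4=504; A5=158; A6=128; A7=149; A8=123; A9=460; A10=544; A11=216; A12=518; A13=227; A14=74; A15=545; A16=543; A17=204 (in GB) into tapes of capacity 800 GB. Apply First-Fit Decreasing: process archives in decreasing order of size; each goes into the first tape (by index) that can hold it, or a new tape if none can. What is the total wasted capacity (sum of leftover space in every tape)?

453

Sorted descending: 545, 544, 543, 518, 504, 467, 460, 227, 216, 204, 184, 158, 149, 128, 123, 103, 74.
Put 545 GB in tape 1; 255 GB remain.
Put 544 GB in tape 2; 256 GB remain.
Put 543 GB in tape 3; 257 GB remain.
Put 518 GB in tape 4; 282 GB remain.
Put 504 GB in tape 5; 296 GB remain.
Put 467 GB in tape 6; 333 GB remain.
Put 460 GB in tape 7; 340 GB remain.
Put 227 GB in tape 1; 28 GB remain.
Put 216 GB in tape 2; 40 GB remain.
Put 204 GB in tape 3; 53 GB remain.
Put 184 GB in tape 4; 98 GB remain.
Put 158 GB in tape 5; 138 GB remain.
Put 149 GB in tape 6; 184 GB remain.
Put 128 GB in tape 5; 10 GB remain.
Put 123 GB in tape 6; 61 GB remain.
Put 103 GB in tape 7; 237 GB remain.
Put 74 GB in tape 4; 24 GB remain.
7 tapes × 800 GB = 5600 GB; used 5147 GB; unused 453 GB.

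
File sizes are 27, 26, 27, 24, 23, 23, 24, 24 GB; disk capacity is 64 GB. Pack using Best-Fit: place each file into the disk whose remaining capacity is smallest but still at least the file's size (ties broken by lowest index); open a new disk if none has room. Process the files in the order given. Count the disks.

4

Put 27 GB in disk 1; 37 GB remain.
Put 26 GB in disk 1; 11 GB remain.
Put 27 GB in disk 2; 37 GB remain.
Put 24 GB in disk 2; 13 GB remain.
Put 23 GB in disk 3; 41 GB remain.
Put 23 GB in disk 3; 18 GB remain.
Put 24 GB in disk 4; 40 GB remain.
Put 24 GB in disk 4; 16 GB remain.
Final disks: [27,26] [27,24] [23,23] [24,24].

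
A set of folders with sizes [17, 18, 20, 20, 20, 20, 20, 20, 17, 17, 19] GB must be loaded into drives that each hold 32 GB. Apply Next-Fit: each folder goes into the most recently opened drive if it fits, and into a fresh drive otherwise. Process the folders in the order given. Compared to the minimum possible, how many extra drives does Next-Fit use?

Next-Fit: [17] [18] [20] [20] [20] [20] [20] [20] [17] [17] [19] → 11 drives.
11 folders exceed 16 GB (half the capacity), and no two of those can share a drive, so at least 11 drives are needed.
So 11 is already optimal.

0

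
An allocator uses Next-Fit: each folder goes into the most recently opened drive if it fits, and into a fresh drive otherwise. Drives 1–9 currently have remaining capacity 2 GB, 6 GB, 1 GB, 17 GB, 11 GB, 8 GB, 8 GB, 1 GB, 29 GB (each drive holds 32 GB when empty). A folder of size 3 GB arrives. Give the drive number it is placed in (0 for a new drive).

9

Next-Fit only looks at drive 9, which has 29 GB free.
3 GB fits there.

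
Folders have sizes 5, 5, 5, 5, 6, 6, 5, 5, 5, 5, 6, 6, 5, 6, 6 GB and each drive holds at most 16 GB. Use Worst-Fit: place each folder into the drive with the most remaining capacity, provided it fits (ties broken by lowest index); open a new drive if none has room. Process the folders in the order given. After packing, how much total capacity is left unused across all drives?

15

5 GB → drive 1 (remaining 11 GB)
5 GB → drive 1 (remaining 6 GB)
5 GB → drive 1 (remaining 1 GB)
5 GB → drive 2 (remaining 11 GB)
6 GB → drive 2 (remaining 5 GB)
6 GB → drive 3 (remaining 10 GB)
5 GB → drive 3 (remaining 5 GB)
5 GB → drive 2 (remaining 0 GB)
5 GB → drive 3 (remaining 0 GB)
5 GB → drive 4 (remaining 11 GB)
6 GB → drive 4 (remaining 5 GB)
6 GB → drive 5 (remaining 10 GB)
5 GB → drive 5 (remaining 5 GB)
6 GB → drive 6 (remaining 10 GB)
6 GB → drive 6 (remaining 4 GB)
6 drives × 16 GB = 96 GB; used 81 GB; unused 15 GB.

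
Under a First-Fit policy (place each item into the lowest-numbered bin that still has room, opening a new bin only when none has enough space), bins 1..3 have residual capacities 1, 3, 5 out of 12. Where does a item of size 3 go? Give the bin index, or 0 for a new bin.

Bins with room: bin 2 (3), bin 3 (5).
The first with room is bin 2.

2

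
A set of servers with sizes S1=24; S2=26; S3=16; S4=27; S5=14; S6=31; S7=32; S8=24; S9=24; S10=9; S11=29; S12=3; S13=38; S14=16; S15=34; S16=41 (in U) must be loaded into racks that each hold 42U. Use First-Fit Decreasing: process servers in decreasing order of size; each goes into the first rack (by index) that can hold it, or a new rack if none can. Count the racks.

Sorted descending: 41, 38, 34, 32, 31, 29, 27, 26, 24, 24, 24, 16, 16, 14, 9, 3.
Put 41U in rack 1; 1U remain.
Put 38U in rack 2; 4U remain.
Put 34U in rack 3; 8U remain.
Put 32U in rack 4; 10U remain.
Put 31U in rack 5; 11U remain.
Put 29U in rack 6; 13U remain.
Put 27U in rack 7; 15U remain.
Put 26U in rack 8; 16U remain.
Put 24U in rack 9; 18U remain.
Put 24U in rack 10; 18U remain.
Put 24U in rack 11; 18U remain.
Put 16U in rack 8; 0U remain.
Put 16U in rack 9; 2U remain.
Put 14U in rack 7; 1U remain.
Put 9U in rack 4; 1U remain.
Put 3U in rack 2; 1U remain.

11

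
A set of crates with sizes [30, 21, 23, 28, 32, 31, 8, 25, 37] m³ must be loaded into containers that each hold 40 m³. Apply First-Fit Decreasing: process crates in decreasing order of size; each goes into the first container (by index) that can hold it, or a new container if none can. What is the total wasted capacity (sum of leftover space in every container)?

85

Sorted descending: 37, 32, 31, 30, 28, 25, 23, 21, 8.
container 1: place 37 m³, 3 m³ left
container 2: place 32 m³, 8 m³ left
container 3: place 31 m³, 9 m³ left
container 4: place 30 m³, 10 m³ left
container 5: place 28 m³, 12 m³ left
container 6: place 25 m³, 15 m³ left
container 7: place 23 m³, 17 m³ left
container 8: place 21 m³, 19 m³ left
container 2: place 8 m³, 0 m³ left
8 containers × 40 m³ = 320 m³; used 235 m³; unused 85 m³.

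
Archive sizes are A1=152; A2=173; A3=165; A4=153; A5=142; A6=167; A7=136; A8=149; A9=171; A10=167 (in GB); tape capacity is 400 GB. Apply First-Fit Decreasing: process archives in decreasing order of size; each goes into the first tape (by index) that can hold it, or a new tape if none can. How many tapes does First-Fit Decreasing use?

5 tapes

Sorted descending: 173, 171, 167, 167, 165, 153, 152, 149, 142, 136.
173 GB → tape 1 (remaining 227 GB)
171 GB → tape 1 (remaining 56 GB)
167 GB → tape 2 (remaining 233 GB)
167 GB → tape 2 (remaining 66 GB)
165 GB → tape 3 (remaining 235 GB)
153 GB → tape 3 (remaining 82 GB)
152 GB → tape 4 (remaining 248 GB)
149 GB → tape 4 (remaining 99 GB)
142 GB → tape 5 (remaining 258 GB)
136 GB → tape 5 (remaining 122 GB)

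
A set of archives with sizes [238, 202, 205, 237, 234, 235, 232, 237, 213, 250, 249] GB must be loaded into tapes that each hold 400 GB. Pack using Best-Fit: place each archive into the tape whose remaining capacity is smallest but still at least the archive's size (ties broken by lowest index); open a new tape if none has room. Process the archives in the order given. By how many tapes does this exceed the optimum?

0

Best-Fit: [238] [202] [205] [237] [234] [235] [232] [237] [213] [250] [249] → 11 tapes.
11 archives exceed 200 GB (half the capacity), and no two of those can share a tape, so at least 11 tapes are needed.
So 11 is already optimal.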